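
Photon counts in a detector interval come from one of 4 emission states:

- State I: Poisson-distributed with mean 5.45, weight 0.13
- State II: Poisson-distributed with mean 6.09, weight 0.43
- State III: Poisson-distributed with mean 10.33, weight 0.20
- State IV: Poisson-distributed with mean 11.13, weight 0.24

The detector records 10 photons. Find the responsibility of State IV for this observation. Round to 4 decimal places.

P(component k | x) = w_k·f_k(x) / marginal(x), where marginal(x) = Σ_j w_j·f_j(x).
Poisson probabilities:
  L_I = e^(−5.45)·5.45^10/10! = 0.0273714
  L_II = e^(−6.09)·6.09^10/10! = 0.0438083
  L_III = e^(−10.33)·10.33^10/10! = 0.124445
  L_IV = e^(−11.13)·11.13^10/10! = 0.117894
Prior × likelihood for each component:
  w_I·L_I = 0.13 × 0.0273714 = 0.00355828
  w_II·L_II = 0.43 × 0.0438083 = 0.0188376
  w_III·L_III = 0.20 × 0.124445 = 0.024889
  w_IV·L_IV = 0.24 × 0.117894 = 0.0282945
Denominator: 0.00355828 + 0.0188376 + 0.024889 + 0.0282945 = 0.0755794
Responsibility of State IV: 0.0282945 / 0.0755794 ≈ 0.3744

0.3744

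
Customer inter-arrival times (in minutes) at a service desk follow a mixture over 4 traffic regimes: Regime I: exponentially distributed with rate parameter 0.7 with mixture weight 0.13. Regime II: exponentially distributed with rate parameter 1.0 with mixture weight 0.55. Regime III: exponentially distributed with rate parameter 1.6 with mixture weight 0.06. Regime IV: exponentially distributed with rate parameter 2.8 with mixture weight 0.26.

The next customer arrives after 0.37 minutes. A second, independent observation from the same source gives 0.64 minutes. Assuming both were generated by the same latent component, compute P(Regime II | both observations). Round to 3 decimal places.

The responsibility of component k is π_k f_k(x) divided by Σ_j π_j f_j(x).
Since both observations come from the same component, the likelihood for component k is f_k(x₁)·f_k(x₂).
  p_I = [0.7·e^(−0.7·0.37) = 0.7·e^(−0.2590) = 0.540276] × [0.447233] = 0.241629
  p_II = [1.0·e^(−1.0·0.37) = 1.0·e^(−0.3700) = 0.690734] × [0.527292] = 0.364219
  p_III = [1.6·e^(−1.6·0.37) = 1.6·e^(−0.5920) = 0.885152] × [0.574649] = 0.508651
  p_IV = [2.8·e^(−2.8·0.37) = 2.8·e^(−1.0360) = 0.99364] × [0.466554] = 0.463587
Multiply by the mixture weights:
  π_I·p_I = 0.13 × 0.241629 = 0.0314118
  π_II·p_II = 0.55 × 0.364219 = 0.20032
  π_III·p_III = 0.06 × 0.508651 = 0.0305191
  π_IV·p_IV = 0.26 × 0.463587 = 0.120533
Denominator: 0.0314118 + 0.20032 + 0.0305191 + 0.120533 = 0.382784
So the posterior for Regime II is 0.20032 / 0.382784 ≈ 0.523.

0.523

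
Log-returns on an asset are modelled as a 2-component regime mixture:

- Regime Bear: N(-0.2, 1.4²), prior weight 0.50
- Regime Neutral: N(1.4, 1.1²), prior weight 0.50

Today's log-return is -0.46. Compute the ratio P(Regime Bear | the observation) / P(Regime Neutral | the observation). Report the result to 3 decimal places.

Only the two components matter; the odds are (π_i f_i(x)) / (π_j f_j(x)).
Normal densities:
  f_Bear = (1/(1.4·√(2π)))·exp(−(-0.46−-0.2)²/(2·1.4²)) = 0.284959·exp(-0.01724) = 0.280087
  f_Neutral = (1/(1.1·√(2π)))·exp(−(-0.46−1.4)²/(2·1.1²)) = 0.362675·exp(-1.42959) = 0.0868272
Odds = (0.50/0.50) × (0.280087/0.0868272) = 1 × 3.2258 ≈ 3.226

3.226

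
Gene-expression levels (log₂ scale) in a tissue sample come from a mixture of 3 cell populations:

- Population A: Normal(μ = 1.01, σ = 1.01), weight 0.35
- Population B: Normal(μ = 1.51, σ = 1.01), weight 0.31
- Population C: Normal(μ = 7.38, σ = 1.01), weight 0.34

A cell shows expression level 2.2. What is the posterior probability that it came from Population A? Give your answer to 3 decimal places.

P(component k | x) = π_k·f_k(x) / marginal(x), where marginal(x) = Σ_j π_j·f_j(x).
Component likelihoods at x = 2.2:
  p_A = 0.197308
  p_B = 0.312782
  p_C = 7.67032e-07
Unnormalised posteriors:
  π_A·p_A = 0.35 × 0.197308 = 0.0690579
  π_B·p_B = 0.31 × 0.312782 = 0.0969625
  π_C·p_C = 0.34 × 7.67032e-07 = 2.60791e-07
Denominator: 0.0690579 + 0.0969625 + 2.60791e-07 = 0.166021
So the posterior for Population A is 0.0690579 / 0.166021 ≈ 0.416.

0.416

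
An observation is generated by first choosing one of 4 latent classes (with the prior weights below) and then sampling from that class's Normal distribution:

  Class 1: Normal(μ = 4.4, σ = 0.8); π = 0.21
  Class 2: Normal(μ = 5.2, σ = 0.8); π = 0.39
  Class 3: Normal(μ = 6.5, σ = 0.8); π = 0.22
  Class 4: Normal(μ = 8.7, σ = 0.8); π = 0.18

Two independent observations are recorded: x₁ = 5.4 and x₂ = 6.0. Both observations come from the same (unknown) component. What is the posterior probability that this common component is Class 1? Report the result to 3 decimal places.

Apply Bayes' rule: the posterior for each component is proportional to its prior times its likelihood at x.
Since both observations come from the same component, the likelihood for component k is f_k(x₁)·f_k(x₂).
  p_1 = [0.228311] × [0.0674887] = 0.0154084
  p_2 = [0.483335] × [0.302463] = 0.146191
  p_3 = [0.193765] × [0.410201] = 0.0794828
  p_4 = [0.000100676] × [0.0016764] = 1.68772e-07
Multiply by the mixture weights:
  π_1·p_1 = 0.21 × 0.0154084 = 0.00323577
  π_2·p_2 = 0.39 × 0.146191 = 0.0570146
  π_3·p_3 = 0.22 × 0.0794828 = 0.0174862
  π_4·p_4 = 0.18 × 1.68772e-07 = 3.0379e-08
Marginal: 0.00323577 + 0.0570146 + 0.0174862 + 3.0379e-08 = 0.0777366
So the posterior for Class 1 is 0.00323577 / 0.0777366 ≈ 0.042.

0.042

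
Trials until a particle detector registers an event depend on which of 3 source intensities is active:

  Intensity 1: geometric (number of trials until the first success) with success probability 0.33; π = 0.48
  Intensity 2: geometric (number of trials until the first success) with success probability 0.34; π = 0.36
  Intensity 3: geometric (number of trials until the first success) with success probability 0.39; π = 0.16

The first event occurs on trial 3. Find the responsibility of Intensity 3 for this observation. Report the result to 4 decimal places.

By Bayes' theorem, P(k | x) = π_k f_k(x) / Σ_j π_j f_j(x).
Geometric probabilities:
  p_1 = 0.33·(1−0.33)^2 = 0.33·0.4489 = 0.148137
  p_2 = 0.34·(1−0.34)^2 = 0.34·0.4356 = 0.148104
  p_3 = 0.39·(1−0.39)^2 = 0.39·0.3721 = 0.145119
Multiply by the mixture weights:
  π_1·p_1 = 0.48 × 0.148137 = 0.0711058
  π_2·p_2 = 0.36 × 0.148104 = 0.0533174
  π_3·p_3 = 0.16 × 0.145119 = 0.023219
Evidence: 0.0711058 + 0.0533174 + 0.023219 = 0.147642
P(Intensity 3 | x) ≈ 0.1573

0.1573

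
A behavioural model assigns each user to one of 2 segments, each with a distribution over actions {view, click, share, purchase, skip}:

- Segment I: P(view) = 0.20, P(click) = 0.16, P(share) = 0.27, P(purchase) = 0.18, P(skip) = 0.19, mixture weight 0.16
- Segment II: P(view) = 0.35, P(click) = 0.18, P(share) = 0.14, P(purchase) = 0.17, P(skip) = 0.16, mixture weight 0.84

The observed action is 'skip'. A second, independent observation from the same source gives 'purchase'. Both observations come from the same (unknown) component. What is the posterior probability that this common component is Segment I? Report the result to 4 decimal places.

0.1932

P(component k | x) = P(Z=k)·f_k(x) / marginal(x), where marginal(x) = Σ_j P(Z=j)·f_j(x).
Since both observations come from the same component, the likelihood for component k is f_k(x₁)·f_k(x₂).
  L_I = [P(skip | comp) = 0.19] × [0.18] = 0.0342
  L_II = [P(skip | comp) = 0.16] × [0.17] = 0.0272
Multiply by the mixture weights:
  P(Z=I)·L_I = 0.16 × 0.0342 = 0.005472
  P(Z=II)·L_II = 0.84 × 0.0272 = 0.022848
Marginal: 0.005472 + 0.022848 = 0.02832
Responsibility of Segment I: 0.005472 / 0.02832 ≈ 0.1932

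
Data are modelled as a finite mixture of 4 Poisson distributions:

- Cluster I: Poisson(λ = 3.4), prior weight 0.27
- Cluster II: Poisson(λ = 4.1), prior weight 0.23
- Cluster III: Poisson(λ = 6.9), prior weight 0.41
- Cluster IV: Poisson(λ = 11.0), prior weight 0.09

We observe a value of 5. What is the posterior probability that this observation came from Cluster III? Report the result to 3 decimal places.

P(component k | x) = P(Z=k)·f_k(x) / marginal(x), where marginal(x) = Σ_j P(Z=j)·f_j(x).
Poisson probabilities:
  p_I = 0.126361
  p_II = 0.160004
  p_III = 0.131351
  p_IV = 0.0224152
Weight by the priors:
  P(Z=I)·p_I = 0.27 × 0.126361 = 0.0341174
  P(Z=II)·p_II = 0.23 × 0.160004 = 0.0368009
  P(Z=III)·p_III = 0.41 × 0.131351 = 0.0538538
  P(Z=IV)·p_IV = 0.09 × 0.0224152 = 0.00201737
Marginal: 0.0341174 + 0.0368009 + 0.0538538 + 0.00201737 = 0.126789
P(Cluster III | data) ≈ 0.425

0.425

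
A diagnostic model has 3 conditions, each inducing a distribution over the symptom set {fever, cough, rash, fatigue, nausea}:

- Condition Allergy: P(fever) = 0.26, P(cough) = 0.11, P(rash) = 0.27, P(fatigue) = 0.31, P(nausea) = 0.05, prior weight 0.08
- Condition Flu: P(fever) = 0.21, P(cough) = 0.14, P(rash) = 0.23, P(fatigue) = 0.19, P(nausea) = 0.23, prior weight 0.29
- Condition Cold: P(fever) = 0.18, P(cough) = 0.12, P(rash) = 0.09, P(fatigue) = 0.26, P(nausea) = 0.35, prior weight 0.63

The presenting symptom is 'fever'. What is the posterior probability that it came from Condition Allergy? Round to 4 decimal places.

0.1066

The responsibility of component k is π_k f_k(x) divided by Σ_j π_j f_j(x).
Evaluate each component's likelihood at the observed value:
  L_Allergy = 0.26
  L_Flu = 0.21
  L_Cold = 0.18
Weight by the priors:
  π_Allergy·L_Allergy = 0.08 × 0.26 = 0.0208
  π_Flu·L_Flu = 0.29 × 0.21 = 0.0609
  π_Cold·L_Cold = 0.63 × 0.18 = 0.1134
Marginal: 0.0208 + 0.0609 + 0.1134 = 0.1951
Responsibility of Condition Allergy: 0.0208 / 0.1951 ≈ 0.1066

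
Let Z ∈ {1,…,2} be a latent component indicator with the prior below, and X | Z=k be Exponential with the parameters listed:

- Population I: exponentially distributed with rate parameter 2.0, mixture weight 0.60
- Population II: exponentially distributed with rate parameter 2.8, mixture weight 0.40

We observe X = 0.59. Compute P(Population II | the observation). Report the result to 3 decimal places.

0.368

Apply Bayes' rule: the posterior for each component is proportional to its prior times its likelihood at x.
Component likelihoods at x = 0.59:
  p_I = 0.614557
  p_II = 0.536665
Weight by the priors:
  π_I·p_I = 0.60 × 0.614557 = 0.368734
  π_II·p_II = 0.40 × 0.536665 = 0.214666
Normaliser: 0.368734 + 0.214666 = 0.583401
P(Population II | data) ≈ 0.368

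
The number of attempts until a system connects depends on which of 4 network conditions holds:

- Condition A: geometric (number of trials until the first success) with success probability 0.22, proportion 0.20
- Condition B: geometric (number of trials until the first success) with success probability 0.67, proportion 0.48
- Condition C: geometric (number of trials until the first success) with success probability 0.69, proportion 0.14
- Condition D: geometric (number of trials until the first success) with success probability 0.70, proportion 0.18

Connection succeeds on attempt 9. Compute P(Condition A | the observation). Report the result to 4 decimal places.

0.9899

By Bayes' theorem, P(k | x) = P(Z=k) f_k(x) / Σ_j P(Z=j) f_j(x).
Component likelihoods at x = 9:
  p_A = 0.22·(1−0.22)^8 = 0.22·0.137011 = 0.0301425
  p_B = 0.67·(1−0.67)^8 = 0.67·0.000140641 = 9.42294e-05
  p_C = 0.69·(1−0.69)^8 = 0.69·8.52891e-05 = 5.88495e-05
  p_D = 0.70·(1−0.70)^8 = 0.70·6.561e-05 = 4.5927e-05
Multiply by the mixture weights:
  P(Z=A)·p_A = 0.20 × 0.0301425 = 0.0060285
  P(Z=B)·p_B = 0.48 × 9.42294e-05 = 4.52301e-05
  P(Z=C)·p_C = 0.14 × 5.88495e-05 = 8.23893e-06
  P(Z=D)·p_D = 0.18 × 4.5927e-05 = 8.26686e-06
Normaliser: 0.0060285 + 4.52301e-05 + 8.23893e-06 + 8.26686e-06 = 0.00609024
P(Condition A | 9) = 0.0060285 / 0.00609024 ≈ 0.9899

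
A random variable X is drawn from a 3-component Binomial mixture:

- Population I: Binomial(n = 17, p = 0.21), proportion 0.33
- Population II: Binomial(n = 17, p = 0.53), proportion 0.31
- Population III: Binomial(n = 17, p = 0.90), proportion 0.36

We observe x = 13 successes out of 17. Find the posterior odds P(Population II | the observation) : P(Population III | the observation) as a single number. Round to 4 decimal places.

0.4304

The posterior odds equal the prior odds times the likelihood ratio: (P(Z=i)/P(Z=j))·(f_i(x)/f_j(x)).
Binomial probabilities:
  L_I = 1.43198e-06
  L_II = 0.0302381
  L_III = 0.0604964
0.00937382 / 0.0217787 ≈ 0.4304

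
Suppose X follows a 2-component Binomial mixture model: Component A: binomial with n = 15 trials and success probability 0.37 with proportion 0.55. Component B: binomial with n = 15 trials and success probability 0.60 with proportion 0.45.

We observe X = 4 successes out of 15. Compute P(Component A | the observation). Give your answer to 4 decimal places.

By Bayes' theorem, P(k | x) = w_k f_k(x) / Σ_j w_j f_j(x).
Component likelihoods at x = 4 successes out of 15:
  L_A = 0.15874
  L_B = 0.00741989
Prior × likelihood for each component:
  w_A·L_A = 0.55 × 0.15874 = 0.0873068
  w_B·L_B = 0.45 × 0.00741989 = 0.00333895
Denominator: 0.0873068 + 0.00333895 = 0.0906458
Responsibility of Component A: 0.0873068 / 0.0906458 ≈ 0.9632

0.9632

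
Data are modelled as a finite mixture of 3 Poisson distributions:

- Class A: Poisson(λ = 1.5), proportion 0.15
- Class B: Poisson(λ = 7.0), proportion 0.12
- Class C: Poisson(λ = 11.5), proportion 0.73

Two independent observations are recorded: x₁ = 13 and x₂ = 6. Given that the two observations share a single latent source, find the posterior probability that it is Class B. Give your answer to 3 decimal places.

0.096

Posterior ∝ prior × likelihood, so P(k | x) ∝ π_k f_k(x); normalise over all components.
Since both observations come from the same component, the likelihood for component k is f_k(x₁)·f_k(x₂).
  f_A = [6.97372e-09] × [0.00352999] = 2.46171e-11
  f_B = [0.0141884] × [0.149003] = 0.00211411
  f_C = [0.100093] × [0.0325438] = 0.00325741
Unnormalised posteriors:
  π_A·f_A = 0.15 × 2.46171e-11 = 3.69257e-12
  π_B·f_B = 0.12 × 0.00211411 = 0.000253693
  π_C·f_C = 0.73 × 0.00325741 = 0.00237791
Marginal: 3.69257e-12 + 0.000253693 + 0.00237791 = 0.00263161
P(Class B | x) ≈ 0.096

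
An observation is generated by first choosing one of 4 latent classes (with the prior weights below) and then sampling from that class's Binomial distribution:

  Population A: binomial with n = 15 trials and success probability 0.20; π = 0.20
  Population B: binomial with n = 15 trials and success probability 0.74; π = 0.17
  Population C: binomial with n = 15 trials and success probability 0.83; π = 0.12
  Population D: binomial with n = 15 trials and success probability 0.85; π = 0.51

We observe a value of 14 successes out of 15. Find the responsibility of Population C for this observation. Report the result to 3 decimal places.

0.150

P(component k | x) = w_k·f_k(x) / marginal(x), where marginal(x) = Σ_j w_j·f_j(x).
Component likelihoods at x = 14 successes out of 15:
  f_A = C(15,14)·0.20^14·0.80^1 = 15·1.6384e-10·0.8 = 1.96608e-09
  f_B = C(15,14)·0.74^14·0.26^1 = 15·0.0147654·0.26 = 0.0575849
  f_C = C(15,14)·0.83^14·0.17^1 = 15·0.0736365·0.17 = 0.187773
  f_D = C(15,14)·0.85^14·0.15^1 = 15·0.10277·0.15 = 0.231232
Multiply by the mixture weights:
  w_A·f_A = 0.20 × 1.96608e-09 = 3.93216e-10
  w_B·f_B = 0.17 × 0.0575849 = 0.00978943
  w_C·f_C = 0.12 × 0.187773 = 0.0225328
  w_D·f_D = 0.51 × 0.231232 = 0.117928
Normaliser: 3.93216e-10 + 0.00978943 + 0.0225328 + 0.117928 = 0.15025
Responsibility of Population C: 0.0225328 / 0.15025 ≈ 0.150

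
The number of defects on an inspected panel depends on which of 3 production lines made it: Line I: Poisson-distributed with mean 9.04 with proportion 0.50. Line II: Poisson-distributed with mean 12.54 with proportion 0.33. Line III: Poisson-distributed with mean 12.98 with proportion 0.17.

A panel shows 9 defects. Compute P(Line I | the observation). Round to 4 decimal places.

0.6449

Posterior ∝ prior × likelihood, so P(k | x) ∝ π_k f_k(x); normalise over all components.
Component likelihoods at x = 9 defects:
  p_I = 0.131744
  p_II = 0.0756592
  p_III = 0.066461
Multiply by the mixture weights:
  π_I·p_I = 0.50 × 0.131744 = 0.065872
  π_II·p_II = 0.33 × 0.0756592 = 0.0249676
  π_III·p_III = 0.17 × 0.066461 = 0.0112984
Marginal: 0.065872 + 0.0249676 + 0.0112984 = 0.102138
So the posterior for Line I is 0.065872 / 0.102138 ≈ 0.6449.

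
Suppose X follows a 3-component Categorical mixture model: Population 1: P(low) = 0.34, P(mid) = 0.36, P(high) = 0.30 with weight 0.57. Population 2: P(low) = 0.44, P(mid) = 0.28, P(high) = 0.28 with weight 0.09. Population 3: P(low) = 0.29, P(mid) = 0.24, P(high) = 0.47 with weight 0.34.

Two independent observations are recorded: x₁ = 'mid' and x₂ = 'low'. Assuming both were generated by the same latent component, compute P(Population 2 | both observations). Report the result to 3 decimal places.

0.106

Posterior ∝ prior × likelihood, so P(k | x) ∝ P(Z=k) f_k(x); normalise over all components.
Since both observations come from the same component, the likelihood for component k is f_k(x₁)·f_k(x₂).
  L_1 = [0.36] × [0.34] = 0.1224
  L_2 = [0.28] × [0.44] = 0.1232
  L_3 = [0.24] × [0.29] = 0.0696
Weight by the priors:
  P(Z=1)·L_1 = 0.57 × 0.1224 = 0.069768
  P(Z=2)·L_2 = 0.09 × 0.1232 = 0.011088
  P(Z=3)·L_3 = 0.34 × 0.0696 = 0.023664
Evidence: 0.069768 + 0.011088 + 0.023664 = 0.10452
Responsibility of Population 2: 0.011088 / 0.10452 ≈ 0.106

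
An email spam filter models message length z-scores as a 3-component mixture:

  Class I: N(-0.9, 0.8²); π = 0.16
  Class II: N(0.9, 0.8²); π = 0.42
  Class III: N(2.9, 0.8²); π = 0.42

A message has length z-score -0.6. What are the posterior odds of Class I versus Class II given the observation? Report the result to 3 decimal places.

2.059

Posterior odds = (π_i f_i(x)) / (π_j f_j(x)); the normalising sum cancels.
Evaluate each component's likelihood at the observed value:
  p_I = 0.464819
  p_II = 0.0859828
  p_III = 3.47925e-05
Posterior odds = (π_I·p_I) / (π_II·p_II) = (0.16·0.464819) / (0.42·0.0859828) = 0.074371 / 0.0361128 ≈ 2.059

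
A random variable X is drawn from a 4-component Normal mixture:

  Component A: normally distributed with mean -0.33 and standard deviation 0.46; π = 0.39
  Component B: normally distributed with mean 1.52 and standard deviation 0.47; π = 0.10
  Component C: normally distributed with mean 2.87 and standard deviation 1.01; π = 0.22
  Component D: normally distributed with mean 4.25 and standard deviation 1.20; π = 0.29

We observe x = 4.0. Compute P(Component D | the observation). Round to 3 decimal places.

P(component k | x) = π_k·f_k(x) / marginal(x), where marginal(x) = Σ_j π_j·f_j(x).
Component likelihoods at x = 4.0:
  p_A = (1/(0.46·√(2π)))·exp(−(4.0−-0.33)²/(2·0.46²)) = 0.867266·exp(-44.30269) = 4.98582e-20
  p_B = (1/(0.47·√(2π)))·exp(−(4.0−1.52)²/(2·0.47²)) = 0.848813·exp(-13.92123) = 7.63657e-07
  p_C = (1/(1.01·√(2π)))·exp(−(4.0−2.87)²/(2·1.01²)) = 0.394992·exp(-0.62587) = 0.21124
  p_D = (1/(1.20·√(2π)))·exp(−(4.0−4.25)²/(2·1.20²)) = 0.332452·exp(-0.02170) = 0.325315
Prior × likelihood for each component:
  π_A·p_A = 0.39 × 4.98582e-20 = 1.94447e-20
  π_B·p_B = 0.10 × 7.63657e-07 = 7.63657e-08
  π_C·p_C = 0.22 × 0.21124 = 0.0464729
  π_D·p_D = 0.29 × 0.325315 = 0.0943413
Marginal: 1.94447e-20 + 7.63657e-08 + 0.0464729 + 0.0943413 = 0.140814
P(Component D | x) ≈ 0.670

0.670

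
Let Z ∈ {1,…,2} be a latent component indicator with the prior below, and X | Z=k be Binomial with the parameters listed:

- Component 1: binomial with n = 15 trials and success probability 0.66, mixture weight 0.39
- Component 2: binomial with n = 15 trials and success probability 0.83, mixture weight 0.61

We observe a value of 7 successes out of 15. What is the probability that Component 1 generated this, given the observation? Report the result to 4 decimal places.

0.9705

By Bayes' theorem, P(k | x) = π_k f_k(x) / Σ_j π_j f_j(x).
Binomial probabilities:
  p_1 = 0.0626884
  p_2 = 0.00121811
Multiply by the mixture weights:
  π_1·p_1 = 0.39 × 0.0626884 = 0.0244485
  π_2·p_2 = 0.61 × 0.00121811 = 0.000743047
Sum: 0.0244485 + 0.000743047 = 0.0251915
P(Component 1 | 7 successes out of 15) = 0.0244485 / 0.0251915 ≈ 0.9705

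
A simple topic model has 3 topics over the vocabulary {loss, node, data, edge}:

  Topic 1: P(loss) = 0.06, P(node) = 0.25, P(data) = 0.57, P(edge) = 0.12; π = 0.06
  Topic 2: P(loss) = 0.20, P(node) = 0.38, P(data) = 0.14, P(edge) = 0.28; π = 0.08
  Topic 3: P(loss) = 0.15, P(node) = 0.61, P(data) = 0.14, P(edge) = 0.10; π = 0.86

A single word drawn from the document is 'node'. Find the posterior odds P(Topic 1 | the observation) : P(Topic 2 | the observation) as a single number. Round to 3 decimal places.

0.493

The posterior odds equal the prior odds times the likelihood ratio: (P(Z=i)/P(Z=j))·(f_i(x)/f_j(x)).
Categorical probabilities:
  p_1 = P(node | comp) = 0.25
  p_2 = P(node | comp) = 0.38
  p_3 = P(node | comp) = 0.61
0.015 / 0.0304 ≈ 0.493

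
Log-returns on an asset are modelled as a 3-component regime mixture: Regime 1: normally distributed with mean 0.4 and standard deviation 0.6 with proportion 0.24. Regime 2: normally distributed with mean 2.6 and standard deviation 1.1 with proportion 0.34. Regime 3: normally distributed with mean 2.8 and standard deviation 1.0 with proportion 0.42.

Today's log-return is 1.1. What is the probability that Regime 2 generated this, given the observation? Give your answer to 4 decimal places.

0.2880

The responsibility of component k is P(Z=k) f_k(x) divided by Σ_j P(Z=j) f_j(x).
Component likelihoods at x = 1.1:
  L_1 = 0.336664
  L_2 = 0.14313
  L_3 = 0.0940491
Multiply by the mixture weights:
  P(Z=1)·L_1 = 0.24 × 0.336664 = 0.0807995
  P(Z=2)·L_2 = 0.34 × 0.14313 = 0.0486643
  P(Z=3)·L_3 = 0.42 × 0.0940491 = 0.0395006
Denominator: 0.0807995 + 0.0486643 + 0.0395006 = 0.168964
P(Regime 2 | 1.1) = 0.0486643 / 0.168964 ≈ 0.2880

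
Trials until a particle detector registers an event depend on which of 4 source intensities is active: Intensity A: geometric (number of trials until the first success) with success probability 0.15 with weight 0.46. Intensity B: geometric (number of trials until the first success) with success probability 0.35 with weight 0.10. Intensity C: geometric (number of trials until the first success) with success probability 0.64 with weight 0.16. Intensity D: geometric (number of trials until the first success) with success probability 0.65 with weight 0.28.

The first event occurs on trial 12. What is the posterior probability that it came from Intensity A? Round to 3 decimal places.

P(component k | x) = P(Z=k)·f_k(x) / marginal(x), where marginal(x) = Σ_j P(Z=j)·f_j(x).
Component likelihoods at x = 12:
  L_A = 0.0251015
  L_B = 0.00306277
  L_C = 8.42379e-06
  L_D = 6.2757e-06
Prior × likelihood for each component:
  P(Z=A)·L_A = 0.46 × 0.0251015 = 0.0115467
  P(Z=B)·L_B = 0.10 × 0.00306277 = 0.000306277
  P(Z=C)·L_C = 0.16 × 8.42379e-06 = 1.34781e-06
  P(Z=D)·L_D = 0.28 × 6.2757e-06 = 1.75719e-06
Marginal: 0.0115467 + 0.000306277 + 1.34781e-06 + 1.75719e-06 = 0.0118561
P(Intensity A | x) = 0.0115467 / 0.0118561 ≈ 0.974

0.974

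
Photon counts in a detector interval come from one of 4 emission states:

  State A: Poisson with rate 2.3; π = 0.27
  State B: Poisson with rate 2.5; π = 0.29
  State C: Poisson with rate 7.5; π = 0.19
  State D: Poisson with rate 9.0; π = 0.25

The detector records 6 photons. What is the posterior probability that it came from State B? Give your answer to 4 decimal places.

The responsibility of component k is π_k f_k(x) divided by Σ_j π_j f_j(x).
Poisson probabilities:
  L_A = e^(−2.3)·2.3^6/6! = 0.0206138
  L_B = e^(−2.5)·2.5^6/6! = 0.0278337
  L_C = e^(−7.5)·7.5^6/6! = 0.136718
  L_D = e^(−9.0)·9.0^6/6! = 0.0910903
Unnormalised posteriors:
  π_A·L_A = 0.27 × 0.0206138 = 0.00556572
  π_B·L_B = 0.29 × 0.0278337 = 0.00807178
  π_C·L_C = 0.19 × 0.136718 = 0.0259765
  π_D·L_D = 0.25 × 0.0910903 = 0.0227726
Evidence: 0.00556572 + 0.00807178 + 0.0259765 + 0.0227726 = 0.0623865
Responsibility of State B: 0.00807178 / 0.0623865 ≈ 0.1294

0.1294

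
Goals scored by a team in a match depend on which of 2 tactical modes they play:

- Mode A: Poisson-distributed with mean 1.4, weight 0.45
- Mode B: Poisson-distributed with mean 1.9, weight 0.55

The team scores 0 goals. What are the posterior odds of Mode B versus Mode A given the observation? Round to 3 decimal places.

0.741

Posterior odds = (π_i f_i(x)) / (π_j f_j(x)); the normalising sum cancels.
Component likelihoods at x = 0 goals:
  f_A = 0.246597
  f_B = 0.149569
0.0822627 / 0.110969 ≈ 0.741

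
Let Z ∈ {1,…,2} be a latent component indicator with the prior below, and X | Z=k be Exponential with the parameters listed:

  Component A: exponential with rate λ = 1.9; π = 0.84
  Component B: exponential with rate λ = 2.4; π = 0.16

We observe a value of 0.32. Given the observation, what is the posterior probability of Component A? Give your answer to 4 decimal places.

P(component k | x) = w_k·f_k(x) / marginal(x), where marginal(x) = Σ_j w_j·f_j(x).
Component likelihoods at x = 0.32:
  p_A = 1.03443
  p_B = 1.11346
Unnormalised posteriors:
  w_A·p_A = 0.84 × 1.03443 = 0.868924
  w_B·p_B = 0.16 × 1.11346 = 0.178153
Sum: 0.868924 + 0.178153 = 1.04708
P(Component A | 0.32) = 0.868924 / 1.04708 ≈ 0.8299

0.8299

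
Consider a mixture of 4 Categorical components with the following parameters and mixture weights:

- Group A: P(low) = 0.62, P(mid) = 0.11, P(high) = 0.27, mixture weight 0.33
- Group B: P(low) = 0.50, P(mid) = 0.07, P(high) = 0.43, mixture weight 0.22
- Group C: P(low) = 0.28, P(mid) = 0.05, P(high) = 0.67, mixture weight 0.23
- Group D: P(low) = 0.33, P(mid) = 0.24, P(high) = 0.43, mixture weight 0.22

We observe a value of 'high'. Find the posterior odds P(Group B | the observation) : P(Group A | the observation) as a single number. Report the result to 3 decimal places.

1.062

The posterior odds equal the prior odds times the likelihood ratio: (P(Z=i)/P(Z=j))·(f_i(x)/f_j(x)).
Evaluate each component's likelihood at the observed value:
  f_A = P(high | comp) = 0.27
  f_B = P(high | comp) = 0.43
  f_C = P(high | comp) = 0.67
  f_D = P(high | comp) = 0.43
Posterior odds = (P(Z=B)·f_B) / (P(Z=A)·f_A) = (0.22·0.43) / (0.33·0.27) = 0.0946 / 0.0891 ≈ 1.062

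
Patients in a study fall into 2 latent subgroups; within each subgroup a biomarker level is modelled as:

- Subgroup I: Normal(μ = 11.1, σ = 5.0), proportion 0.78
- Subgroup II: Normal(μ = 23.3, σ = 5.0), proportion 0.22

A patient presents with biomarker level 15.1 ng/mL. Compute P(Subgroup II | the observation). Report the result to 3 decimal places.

Apply Bayes' rule: the posterior for each component is proportional to its prior times its likelihood at x.
Normal densities:
  p_I = 0.0579383
  p_II = 0.0207922
Multiply by the mixture weights:
  π_I·p_I = 0.78 × 0.0579383 = 0.0451919
  π_II·p_II = 0.22 × 0.0207922 = 0.00457429
Marginal: 0.0451919 + 0.00457429 = 0.0497662
P(Subgroup II | x) = 0.00457429 / 0.0497662 ≈ 0.092

0.092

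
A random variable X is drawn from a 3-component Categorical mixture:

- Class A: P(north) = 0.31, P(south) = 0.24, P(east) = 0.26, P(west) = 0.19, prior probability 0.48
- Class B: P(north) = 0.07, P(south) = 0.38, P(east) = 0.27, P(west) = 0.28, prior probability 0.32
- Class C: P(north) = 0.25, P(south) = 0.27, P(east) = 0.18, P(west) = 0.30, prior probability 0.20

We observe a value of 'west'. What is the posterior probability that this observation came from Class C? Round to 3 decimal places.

0.249

The responsibility of component k is π_k f_k(x) divided by Σ_j π_j f_j(x).
Component likelihoods at x = 'west':
  p_A = P(west | comp) = 0.19
  p_B = P(west | comp) = 0.28
  p_C = P(west | comp) = 0.30
Weight by the priors:
  π_A·p_A = 0.48 × 0.19 = 0.0912
  π_B·p_B = 0.32 × 0.28 = 0.0896
  π_C·p_C = 0.20 × 0.3 = 0.06
Evidence: 0.0912 + 0.0896 + 0.06 = 0.2408
P(Class C | 'west') = 0.06 / 0.2408 ≈ 0.249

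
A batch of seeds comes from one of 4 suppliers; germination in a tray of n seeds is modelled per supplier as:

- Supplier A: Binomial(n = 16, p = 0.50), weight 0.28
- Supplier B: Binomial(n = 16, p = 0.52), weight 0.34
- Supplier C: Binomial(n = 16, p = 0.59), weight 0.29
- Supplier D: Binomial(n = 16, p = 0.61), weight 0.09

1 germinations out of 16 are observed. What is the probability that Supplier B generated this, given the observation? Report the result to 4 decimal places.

P(component k | x) = π_k·f_k(x) / marginal(x), where marginal(x) = Σ_j π_j·f_j(x).
Evaluate each component's likelihood at the observed value:
  p_A = 0.000244141
  p_B = 0.000137639
  p_C = 1.46801e-05
  p_D = 7.16835e-06
Weight by the priors:
  π_A·p_A = 0.28 × 0.000244141 = 6.83594e-05
  π_B·p_B = 0.34 × 0.000137639 = 4.67973e-05
  π_C·p_C = 0.29 × 1.46801e-05 = 4.25724e-06
  π_D·p_D = 0.09 × 7.16835e-06 = 6.45151e-07
Normaliser: 6.83594e-05 + 4.67973e-05 + 4.25724e-06 + 6.45151e-07 = 0.000120059
So the posterior for Supplier B is 4.67973e-05 / 0.000120059 ≈ 0.3898.

0.3898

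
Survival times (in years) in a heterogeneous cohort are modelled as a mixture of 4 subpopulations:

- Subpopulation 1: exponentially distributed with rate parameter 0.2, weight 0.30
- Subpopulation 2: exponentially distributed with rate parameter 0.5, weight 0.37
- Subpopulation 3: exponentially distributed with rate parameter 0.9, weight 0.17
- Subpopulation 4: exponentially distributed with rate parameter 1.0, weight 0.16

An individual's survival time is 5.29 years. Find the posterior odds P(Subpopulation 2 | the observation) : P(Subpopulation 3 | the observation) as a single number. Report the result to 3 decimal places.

10.033

Posterior odds = (P(Z=i) f_i(x)) / (P(Z=j) f_j(x)); the normalising sum cancels.
Exponential densities:
  p_1 = 0.2·e^(−0.2·5.29) = 0.2·e^(−1.0580) = 0.0694299
  p_2 = 0.5·e^(−0.5·5.29) = 0.5·e^(−2.6450) = 0.0355027
  p_3 = 0.9·e^(−0.9·5.29) = 0.9·e^(−4.7610) = 0.00770134
  p_4 = 1.0·e^(−1.0·5.29) = 1.0·e^(−5.2900) = 0.00504176
0.013136 / 0.00130923 ≈ 10.033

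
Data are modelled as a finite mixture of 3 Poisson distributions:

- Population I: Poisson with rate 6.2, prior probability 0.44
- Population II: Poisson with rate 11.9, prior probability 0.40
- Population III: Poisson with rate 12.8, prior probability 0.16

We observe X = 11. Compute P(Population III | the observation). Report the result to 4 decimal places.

Apply Bayes' rule: the posterior for each component is proportional to its prior times its likelihood at x.
Poisson probabilities:
  f_I = e^(−6.2)·6.2^11/11! = 0.0264562
  f_II = e^(−11.9)·11.9^11/11! = 0.115281
  f_III = e^(−12.8)·12.8^11/11! = 0.104516
Multiply by the mixture weights:
  π_I·f_I = 0.44 × 0.0264562 = 0.0116407
  π_II·f_II = 0.40 × 0.115281 = 0.0461123
  π_III·f_III = 0.16 × 0.104516 = 0.0167226
Normaliser: 0.0116407 + 0.0461123 + 0.0167226 = 0.0744756
So the posterior for Population III is 0.0167226 / 0.0744756 ≈ 0.2245.

0.2245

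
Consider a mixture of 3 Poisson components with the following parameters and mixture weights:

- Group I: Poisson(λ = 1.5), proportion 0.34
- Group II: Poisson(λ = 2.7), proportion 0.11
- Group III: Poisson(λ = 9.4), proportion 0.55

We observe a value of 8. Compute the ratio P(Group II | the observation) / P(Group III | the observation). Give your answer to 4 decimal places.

0.0075

The posterior odds equal the prior odds times the likelihood ratio: (w_i/w_j)·(f_i(x)/f_j(x)).
Component likelihoods at x = 8:
  L_I = 0.00014183
  L_II = 0.00470755
  L_III = 0.125065
0.00051783 / 0.0687855 ≈ 0.0075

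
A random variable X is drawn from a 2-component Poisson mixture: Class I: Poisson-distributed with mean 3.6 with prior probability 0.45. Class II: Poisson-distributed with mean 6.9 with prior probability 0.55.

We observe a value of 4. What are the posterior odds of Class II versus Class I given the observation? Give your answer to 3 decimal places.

Only the two components matter; the odds are (P(Z=i) f_i(x)) / (P(Z=j) f_j(x)).
Evaluate each component's likelihood at the observed value:
  L_I = e^(−3.6)·3.6^4/4! = 0.191222
  L_II = e^(−6.9)·6.9^4/4! = 0.0951816
Odds = (0.55/0.45) × (0.0951816/0.191222) = 1.22222 × 0.497754 ≈ 0.608

0.608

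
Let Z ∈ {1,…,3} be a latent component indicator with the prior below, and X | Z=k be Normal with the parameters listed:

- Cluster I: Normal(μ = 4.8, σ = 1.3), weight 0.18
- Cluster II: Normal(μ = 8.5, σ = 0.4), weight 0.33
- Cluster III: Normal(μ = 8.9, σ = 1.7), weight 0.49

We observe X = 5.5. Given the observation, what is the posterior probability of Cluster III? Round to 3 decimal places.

0.246

Apply Bayes' rule: the posterior for each component is proportional to its prior times its likelihood at x.
Evaluate each component's likelihood at the observed value:
  f_I = 0.265465
  f_II = 6.0858e-13
  f_III = 0.0317594
Prior × likelihood for each component:
  π_I·f_I = 0.18 × 0.265465 = 0.0477837
  π_II·f_II = 0.33 × 6.0858e-13 = 2.00831e-13
  π_III·f_III = 0.49 × 0.0317594 = 0.0155621
Normaliser: 0.0477837 + 2.00831e-13 + 0.0155621 = 0.0633458
Responsibility of Cluster III: 0.0155621 / 0.0633458 ≈ 0.246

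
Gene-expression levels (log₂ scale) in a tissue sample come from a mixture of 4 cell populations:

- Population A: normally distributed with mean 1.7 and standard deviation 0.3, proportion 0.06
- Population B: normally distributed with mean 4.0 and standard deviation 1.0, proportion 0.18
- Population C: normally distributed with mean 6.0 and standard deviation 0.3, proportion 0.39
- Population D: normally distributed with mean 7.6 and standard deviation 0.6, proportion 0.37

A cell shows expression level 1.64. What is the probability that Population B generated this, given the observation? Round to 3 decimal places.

0.054

The responsibility of component k is P(Z=k) f_k(x) divided by Σ_j P(Z=j) f_j(x).
Normal densities:
  f_A = (1/(0.3·√(2π)))·exp(−(1.64−1.7)²/(2·0.3²)) = 1.329808·exp(-0.02000) = 1.30348
  f_B = (1/(1.0·√(2π)))·exp(−(1.64−4.0)²/(2·1.0²)) = 0.398942·exp(-2.78480) = 0.0246313
  f_C = (1/(0.3·√(2π)))·exp(−(1.64−6.0)²/(2·0.3²)) = 1.329808·exp(-105.60889) = 1.81314e-46
  f_D = (1/(0.6·√(2π)))·exp(−(1.64−7.6)²/(2·0.6²)) = 0.664904·exp(-49.33556) = 2.49229e-22
Unnormalised posteriors:
  P(Z=A)·f_A = 0.06 × 1.30348 = 0.0782085
  P(Z=B)·f_B = 0.18 × 0.0246313 = 0.00443363
  P(Z=C)·f_C = 0.39 × 1.81314e-46 = 7.07124e-47
  P(Z=D)·f_D = 0.37 × 2.49229e-22 = 9.22149e-23
Normaliser: 0.0782085 + 0.00443363 + 7.07124e-47 + 9.22149e-23 = 0.0826422
P(Population B | 1.64) = 0.00443363 / 0.0826422 ≈ 0.054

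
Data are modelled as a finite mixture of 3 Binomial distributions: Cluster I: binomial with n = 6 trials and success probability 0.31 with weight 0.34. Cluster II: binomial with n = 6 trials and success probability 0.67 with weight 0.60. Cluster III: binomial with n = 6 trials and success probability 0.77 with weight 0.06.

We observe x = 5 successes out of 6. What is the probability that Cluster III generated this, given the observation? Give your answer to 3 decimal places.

Apply Bayes' rule: the posterior for each component is proportional to its prior times its likelihood at x.
Binomial probabilities:
  L_I = 0.0118525
  L_II = 0.267325
  L_III = 0.373536
Prior × likelihood for each component:
  w_I·L_I = 0.34 × 0.0118525 = 0.00402984
  w_II·L_II = 0.60 × 0.267325 = 0.160395
  w_III·L_III = 0.06 × 0.373536 = 0.0224122
Normaliser: 0.00402984 + 0.160395 + 0.0224122 = 0.186837
P(Cluster III | data) ≈ 0.120

0.120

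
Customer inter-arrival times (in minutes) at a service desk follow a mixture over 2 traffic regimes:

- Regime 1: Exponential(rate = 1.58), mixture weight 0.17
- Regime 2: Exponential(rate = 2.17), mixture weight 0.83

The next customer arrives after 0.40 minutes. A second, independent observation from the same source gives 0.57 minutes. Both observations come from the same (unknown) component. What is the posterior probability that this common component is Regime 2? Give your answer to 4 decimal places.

0.8386

Posterior ∝ prior × likelihood, so P(k | x) ∝ π_k f_k(x); normalise over all components.
Since both observations come from the same component, the likelihood for component k is f_k(x₁)·f_k(x₂).
  f_1 = [0.839814] × [0.641995] = 0.539156
  f_2 = [0.910945] × [0.629913] = 0.573816
Weight by the priors:
  π_1·f_1 = 0.17 × 0.539156 = 0.0916565
  π_2·f_2 = 0.83 × 0.573816 = 0.476268
Denominator: 0.0916565 + 0.476268 = 0.567924
P(Regime 2 | data) = 0.476268 / 0.567924 ≈ 0.8386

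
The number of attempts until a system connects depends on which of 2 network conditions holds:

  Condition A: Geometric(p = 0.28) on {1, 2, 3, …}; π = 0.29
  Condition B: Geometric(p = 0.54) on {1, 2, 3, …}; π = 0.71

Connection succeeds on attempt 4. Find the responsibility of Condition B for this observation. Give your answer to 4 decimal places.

0.5518

By Bayes' theorem, P(k | x) = π_k f_k(x) / Σ_j π_j f_j(x).
Geometric probabilities:
  L_A = 0.104509
  L_B = 0.0525614
Unnormalised posteriors:
  π_A·L_A = 0.29 × 0.104509 = 0.0303077
  π_B·L_B = 0.71 × 0.0525614 = 0.0373186
Evidence: 0.0303077 + 0.0373186 = 0.0676264
P(Condition B | data) = 0.0373186 / 0.0676264 ≈ 0.5518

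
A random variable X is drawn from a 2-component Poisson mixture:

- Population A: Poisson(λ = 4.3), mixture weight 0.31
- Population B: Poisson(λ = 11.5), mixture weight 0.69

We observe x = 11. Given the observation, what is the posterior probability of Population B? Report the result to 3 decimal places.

The responsibility of component k is π_k f_k(x) divided by Σ_j π_j f_j(x).
Component likelihoods at x = 11:
  L_A = e^(−4.3)·4.3^11/11! = 0.00315886
  L_B = e^(−11.5)·11.5^11/11! = 0.118068
Prior × likelihood for each component:
  π_A·L_A = 0.31 × 0.00315886 = 0.000979248
  π_B·L_B = 0.69 × 0.118068 = 0.0814673
Sum: 0.000979248 + 0.0814673 = 0.0824465
Responsibility of Population B: 0.0814673 / 0.0824465 ≈ 0.988

0.988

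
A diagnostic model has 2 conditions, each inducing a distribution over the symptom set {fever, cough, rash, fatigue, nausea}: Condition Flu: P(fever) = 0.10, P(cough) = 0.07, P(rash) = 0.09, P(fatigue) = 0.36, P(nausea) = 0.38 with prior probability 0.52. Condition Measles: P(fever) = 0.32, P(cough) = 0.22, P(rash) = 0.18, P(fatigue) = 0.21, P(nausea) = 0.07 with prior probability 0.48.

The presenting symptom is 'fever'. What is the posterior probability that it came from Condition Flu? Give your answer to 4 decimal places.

Apply Bayes' rule: the posterior for each component is proportional to its prior times its likelihood at x.
Component likelihoods at x = 'fever':
  L_Flu = 0.1
  L_Measles = 0.32
Unnormalised posteriors:
  P(Z=Flu)·L_Flu = 0.52 × 0.1 = 0.052
  P(Z=Measles)·L_Measles = 0.48 × 0.32 = 0.1536
Evidence: 0.052 + 0.1536 = 0.2056
So the posterior for Condition Flu is 0.052 / 0.2056 ≈ 0.2529.

0.2529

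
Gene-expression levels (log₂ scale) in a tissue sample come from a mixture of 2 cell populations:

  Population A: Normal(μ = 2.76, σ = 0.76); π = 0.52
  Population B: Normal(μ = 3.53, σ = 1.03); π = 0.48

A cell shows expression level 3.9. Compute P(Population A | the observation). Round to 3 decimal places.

P(component k | x) = π_k·f_k(x) / marginal(x), where marginal(x) = Σ_j π_j·f_j(x).
Component likelihoods at x = 3.9:
  L_A = 0.170418
  L_B = 0.363121
Weight by the priors:
  π_A·L_A = 0.52 × 0.170418 = 0.0886173
  π_B·L_B = 0.48 × 0.363121 = 0.174298
Marginal: 0.0886173 + 0.174298 = 0.262916
P(Population A | 3.9) ≈ 0.337

0.337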